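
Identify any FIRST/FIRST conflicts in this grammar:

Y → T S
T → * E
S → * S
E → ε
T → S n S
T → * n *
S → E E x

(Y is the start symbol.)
FIRST sets of the non-terminals at (or reachable through a nullable prefix from) the front of some alternative:
  FIRST(S) = { '*', 'x' }
  FIRST(E) = { ε }

Productions for T:
  T → * E: FIRST = { '*' }
  T → S n S: FIRST = { '*', 'x' }
  T → * n *: FIRST = { '*' }
Productions for S:
  S → * S: FIRST = { '*' }
  S → E E x: FIRST = { 'x' }
Y, E have only one production, so no FIRST/FIRST conflict is possible there.

Conflict for T: T → * E and T → S n S
  Overlap: { '*' }
Conflict for T: T → * E and T → * n *
  Overlap: { '*' }
Conflict for T: T → S n S and T → * n *
  Overlap: { '*' }

Answer: Yes. T → '*' E / T → S n S on { '*' }; T → '*' E / T → '*' n '*' on { '*' }; T → S n S / T → '*' n '*' on { '*' }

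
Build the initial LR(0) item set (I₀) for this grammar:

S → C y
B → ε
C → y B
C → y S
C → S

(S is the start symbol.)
First, augment the grammar with S' → S
I₀ = CLOSURE({ [S' → . S] }):
  [S' → . S] has the dot before S: add [S → . C y]
  [S → . C y] has the dot before C: add [C → . y B], [C → . y S], [C → . S]
No further items can be added.

I₀ = { [C → . S], [C → . y B], [C → . y S], [S → . C y], [S' → . S] }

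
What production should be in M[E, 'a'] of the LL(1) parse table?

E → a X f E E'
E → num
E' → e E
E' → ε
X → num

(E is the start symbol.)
E → a X f E E'

To find M[E, 'a'], we find productions for E where 'a' is in the predict set (PREDICT(N → α) = (FIRST(α) \ {ε}) ∪ (FOLLOW(N) if α ⇒* ε)).

E → a X f E E': PREDICT = { 'a' }
  'a' is in predict set, so this production goes in M[E, 'a']
E → num: PREDICT = { 'num' }

M[E, 'a'] = E → a X f E E'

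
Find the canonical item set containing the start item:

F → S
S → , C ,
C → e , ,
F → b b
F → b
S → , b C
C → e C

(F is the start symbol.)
First, augment the grammar with F' → F
I₀ = CLOSURE({ [F' → . F] }):
  [F' → . F] has the dot before F: add [F → . S], [F → . b b], [F → . b]
  [F → . S] has the dot before S: add [S → . , C ,], [S → . , b C]
No further items can be added.

I₀ = { [F → . S], [F → . b b], [F → . b], [F' → . F], [S → . , C ,], [S → . , b C] }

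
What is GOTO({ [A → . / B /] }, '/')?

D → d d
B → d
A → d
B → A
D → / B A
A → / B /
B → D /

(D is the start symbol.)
GOTO(I, '/') = CLOSURE({ [A → αX.β] : [A → α.Xβ] ∈ I, X = '/' })

Items with dot before '/', with the dot advanced:
  [A → . / B /] → [A → / . B /]
Closure of the advanced items:
  [A → / . B /] has the dot before B: add [B → . d], [B → . A], [B → . D /]
  [B → . A] has the dot before A: add [A → . d], [A → . / B /]
  [B → . D /] has the dot before D: add [D → . d d], [D → . / B A]

GOTO = { [A → . / B /], [A → . d], [A → / . B /], [B → . A], [B → . D /], [B → . d], [D → . / B A], [D → . d d] }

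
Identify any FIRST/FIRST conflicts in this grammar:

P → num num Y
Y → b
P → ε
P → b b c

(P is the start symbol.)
Productions for P:
  P → num num Y: FIRST = { 'num' }
  P → ε: FIRST = { ε }
  P → b b c: FIRST = { 'b' }
Y has only one production, so no FIRST/FIRST conflict is possible there.

All alternatives of each non-terminal have pairwise disjoint FIRST sets.

Answer: No FIRST/FIRST conflicts.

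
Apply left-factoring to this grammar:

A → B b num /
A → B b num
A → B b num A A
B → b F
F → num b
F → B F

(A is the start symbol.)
A → B b num A'
A' → /
A' → ε
A' → A A
B → b F
F → num b
F → B F

Left-factoring transforms A → αβ₁ | αβ₂ into A → αA' and A' → β₁ | β₂
(α is the longest common prefix among the alternatives). Repeat until
no nonterminal has two alternatives with a common prefix.

Round 1: A has alternatives sharing prefix 'B b num'. Introduce A': A → B b num A'
  Add: A' → /
  Add: A' → ε
  Add: A' → A A

No remaining common prefixes — done.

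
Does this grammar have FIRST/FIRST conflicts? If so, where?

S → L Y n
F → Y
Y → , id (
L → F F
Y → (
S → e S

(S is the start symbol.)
A FIRST/FIRST conflict occurs when two productions N → α and N → β for the same non-terminal have FIRST(α) ∩ FIRST(β) ≠ ∅ (with ε ∈ FIRST of a nullable right-hand side, so two nullable alternatives also conflict).

FIRST sets of the non-terminals at (or reachable through a nullable prefix from) the front of some alternative:
  FIRST(L) = { '(', ',' }

Productions for S:
  S → L Y n: FIRST = { '(', ',' }
  S → e S: FIRST = { 'e' }
Productions for Y:
  Y → , id (: FIRST = { ',' }
  Y → (: FIRST = { '(' }
F, L have only one production, so no FIRST/FIRST conflict is possible there.

All alternatives of each non-terminal have pairwise disjoint FIRST sets.

Answer: No FIRST/FIRST conflicts.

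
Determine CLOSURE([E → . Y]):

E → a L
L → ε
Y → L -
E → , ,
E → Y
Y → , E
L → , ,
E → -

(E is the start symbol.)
Start with: [E → . Y]
  [E → . Y] has the dot before Y: add [Y → . L -], [Y → . , E]
  [Y → . L -] has the dot before L: add [L → .], [L → . , ,]
No further items can be added.

CLOSURE = { [E → . Y], [L → . , ,], [L → .], [Y → . , E], [Y → . L -] }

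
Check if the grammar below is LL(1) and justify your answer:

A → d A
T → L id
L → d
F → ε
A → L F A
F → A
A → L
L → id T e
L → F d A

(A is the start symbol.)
No. Predict set conflict for A: { 'd' }

Relevant sets:
  FIRST(L) = { 'd', 'id' }
  FIRST(F) = { 'd', 'id', ε }
  FIRST(A) = { 'd', 'id' }
  FOLLOW(F) = { 'd', 'id' }

For A:
  PREDICT(A → d A) = { 'd' }
  PREDICT(A → L F A) = { 'd', 'id' }
  PREDICT(A → L) = { 'd', 'id' }
For L:
  PREDICT(L → d) = { 'd' }
  PREDICT(L → id T e) = { 'id' }
  PREDICT(L → F d A) = { 'd', 'id' }
For F:
  PREDICT(F → ε) = { 'd', 'id' }
  PREDICT(F → A) = { 'd', 'id' }
T has a single production, so nothing to check there.

Conflict found: Predict set conflict for A: { 'd' }
The grammar is NOT LL(1).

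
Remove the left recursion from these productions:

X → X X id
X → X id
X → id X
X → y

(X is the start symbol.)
X → id X X'
X → y X'
X' → X id X'
X' → id X'
X' → ε

X is directly left-recursive. The standard transformation for
  A → A α₁ | ... | A α_m | β₁ | ... | β_n
is
  A  → β₁ A' | ... | β_n A'
  A' → α₁ A' | ... | α_m A' | ε

X → id X becomes X → id X X'
X → y becomes X → y X'
X → X X id becomes X' → X id X'
X → X id becomes X' → id X'
Add X' → ε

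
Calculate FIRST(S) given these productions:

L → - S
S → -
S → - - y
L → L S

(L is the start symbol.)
To compute FIRST(S), examine every production with S on the left-hand side, reading each right-hand side left to right until a non-nullable symbol is reached.

From S → -:
  - '-' is a terminal: add '-' and stop
From S → - - y:
  - '-' is a terminal: add '-' and stop

Collecting: FIRST(S) = { '-' }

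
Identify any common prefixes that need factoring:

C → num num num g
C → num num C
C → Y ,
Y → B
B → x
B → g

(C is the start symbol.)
Left-factoring is needed when two productions for the same non-terminal
share a common prefix on the right-hand side.

Productions for C:
  C → num num num g
  C → num num C
  C → Y ,
Productions for B:
  B → x
  B → g

Found common prefix 'num num' in productions for C

Answer: Yes, C has productions with common prefix 'num num'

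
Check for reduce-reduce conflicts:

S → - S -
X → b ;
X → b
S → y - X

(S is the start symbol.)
A reduce-reduce conflict occurs when an LR(0) state has two complete items [A → α .] and [B → β .] — both call for a reduction, and with no lookahead the parser cannot choose between them.

Augment with S' → S and build the canonical LR(0) collection (I0 = CLOSURE({[S' → . S]}), then GOTO on every symbol after a dot until no new states appear). It has 10 states:
  I0: { [S → . - S -], [S → . y - X], [S' → . S] }  — shift
  I1: { [S → - . S -], [S → . - S -], [S → . y - X] }  — shift
  I2: { [S' → S .] }  — accept
  I3: { [S → y . - X] }  — shift
  I4: { [S → y - . X], [X → . b ;], [X → . b] }  — shift
  I5: { [S → y - X .] }  — reduce
  I6: { [X → b . ;], [X → b .] }  — shift, reduce
  I7: { [X → b ; .] }  — reduce
  I8: { [S → - S . -] }  — shift
  I9: { [S → - S - .] }  — reduce

No state contains more than one complete item.

Answer: No reduce-reduce conflicts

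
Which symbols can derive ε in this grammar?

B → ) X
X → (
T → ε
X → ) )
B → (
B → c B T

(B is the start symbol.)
A non-terminal is nullable if it can derive ε (the empty string): either it has an ε-production, or it has a production whose right-hand side consists entirely of nullable non-terminals.

ε-productions: T → ε
So T is immediately nullable.
No further non-terminal can be added: every production for the remaining non-terminals contains a terminal or a non-nullable non-terminal.
Nullable = { 'T' }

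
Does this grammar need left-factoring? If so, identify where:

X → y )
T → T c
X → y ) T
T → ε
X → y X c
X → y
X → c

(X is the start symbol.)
Yes, X has productions with common prefix 'y'

Left-factoring is needed when two productions for the same non-terminal
share a common prefix on the right-hand side.

Productions for X:
  X → y )
  X → y ) T
  X → y X c
  X → y
  X → c
Productions for T:
  T → T c
  T → ε

Found common prefix 'y' in productions for X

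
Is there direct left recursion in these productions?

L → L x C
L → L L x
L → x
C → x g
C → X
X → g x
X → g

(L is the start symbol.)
Yes, L is left-recursive

Direct left recursion occurs when N → N α for some non-terminal N (the right-hand side begins with the left-hand side itself).

L → L x C: LEFT RECURSIVE (starts with L)
L → L L x: LEFT RECURSIVE (starts with L)
L → x: starts with x
C → x g: starts with x
C → X: starts with X
X → g x: starts with g
X → g: starts with g

The grammar has direct left recursion on: L.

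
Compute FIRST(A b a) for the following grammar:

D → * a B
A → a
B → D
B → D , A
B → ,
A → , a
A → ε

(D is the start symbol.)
{ ',', 'a', 'b' }

FIRST sets of the non-terminals involved (from the grammar, by fixed-point iteration):
  FIRST(A) = { ',', 'a', ε }

To compute FIRST(A b a), process the symbols left to right:
Symbol A is a non-terminal. Add FIRST(A) \ {ε} = { ',', 'a' }
A is nullable (ε ∈ FIRST(A)), continue to the next symbol.
Symbol b is a terminal. Add 'b' and stop.
FIRST(A b a) = { ',', 'a', 'b' }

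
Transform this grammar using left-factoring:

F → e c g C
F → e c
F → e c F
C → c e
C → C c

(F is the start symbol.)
F → e c F'
F' → g C
F' → ε
F' → F
C → c e
C → C c

Left-factoring transforms A → αβ₁ | αβ₂ into A → αA' and A' → β₁ | β₂
(α is the longest common prefix among the alternatives). Repeat until
no nonterminal has two alternatives with a common prefix.

Round 1: F has alternatives sharing prefix 'e c'. Introduce F': F → e c F'
  Add: F' → g C
  Add: F' → ε
  Add: F' → F

No remaining common prefixes — done.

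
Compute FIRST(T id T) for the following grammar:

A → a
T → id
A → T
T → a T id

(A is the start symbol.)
{ 'a', 'id' }

FIRST sets of the non-terminals involved (from the grammar, by fixed-point iteration):
  FIRST(T) = { 'a', 'id' }

To compute FIRST(T id T), process the symbols left to right:
Symbol T is a non-terminal. Add FIRST(T) \ {ε} = { 'a', 'id' }
T is not nullable (ε ∉ FIRST(T)), so stop here.
FIRST(T id T) = { 'a', 'id' }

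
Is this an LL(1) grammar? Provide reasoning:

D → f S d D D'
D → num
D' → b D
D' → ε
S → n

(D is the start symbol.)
A grammar is LL(1) if for each non-terminal N with multiple productions, the predict sets of those productions are pairwise disjoint, where PREDICT(N → α) = (FIRST(α) \ {ε}) ∪ (FOLLOW(N) if α ⇒* ε).

Relevant sets:
  FOLLOW(D') = { $, 'b' }

For D:
  PREDICT(D → f S d D D') = { 'f' }
  PREDICT(D → num) = { 'num' }
For D':
  PREDICT(D' → b D) = { 'b' }
  PREDICT(D' → ε) = { $, 'b' }
S has a single production, so nothing to check there.

Conflict found: Predict set conflict for D': { 'b' }
The grammar is NOT LL(1).

Answer: No. Predict set conflict for D': { 'b' }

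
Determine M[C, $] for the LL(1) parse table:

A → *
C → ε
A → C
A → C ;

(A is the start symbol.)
To find M[C, $], we find productions for C where $ is in the predict set (PREDICT(N → α) = (FIRST(α) \ {ε}) ∪ (FOLLOW(N) if α ⇒* ε)).

Relevant sets:
  FOLLOW(C) = { $, ';' }

C → ε: PREDICT = { $, ';' }
  $ is in predict set, so this production goes in M[C, $]

M[C, $] = C → ε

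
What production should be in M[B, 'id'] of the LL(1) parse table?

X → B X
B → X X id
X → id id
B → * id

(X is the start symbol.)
To find M[B, 'id'], we find productions for B where 'id' is in the predict set (PREDICT(N → α) = (FIRST(α) \ {ε}) ∪ (FOLLOW(N) if α ⇒* ε)).

Relevant sets:
  FIRST(X) = { '*', 'id' }

B → X X id: PREDICT = { '*', 'id' }
  'id' is in predict set, so this production goes in M[B, 'id']
B → * id: PREDICT = { '*' }

M[B, 'id'] = B → X X id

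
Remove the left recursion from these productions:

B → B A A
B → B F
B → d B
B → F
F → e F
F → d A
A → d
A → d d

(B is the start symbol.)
B is directly left-recursive. The standard transformation for
  A → A α₁ | ... | A α_m | β₁ | ... | β_n
is
  A  → β₁ A' | ... | β_n A'
  A' → α₁ A' | ... | α_m A' | ε

B → d B becomes B → d B B'
B → F becomes B → F B'
B → B A A becomes B' → A A B'
B → B F becomes B' → F B'
Add B' → ε

Productions for other non-terminals are unchanged:
  F → e F
  F → d A
  A → d
  A → d d

Resulting grammar:
B → d B B'
B → F B'
B' → A A B'
B' → F B'
B' → ε
F → e F
F → d A
A → d
A → d d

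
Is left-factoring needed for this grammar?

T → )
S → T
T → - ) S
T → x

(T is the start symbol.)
No, left-factoring is not needed

Left-factoring is needed when two productions for the same non-terminal
share a common prefix on the right-hand side.

Productions for T:
  T → )
  T → - ) S
  T → x

No common prefixes found.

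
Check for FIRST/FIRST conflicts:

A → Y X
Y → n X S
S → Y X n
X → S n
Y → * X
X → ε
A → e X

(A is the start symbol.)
A FIRST/FIRST conflict occurs when two productions N → α and N → β for the same non-terminal have FIRST(α) ∩ FIRST(β) ≠ ∅ (with ε ∈ FIRST of a nullable right-hand side, so two nullable alternatives also conflict).

FIRST sets of the non-terminals at (or reachable through a nullable prefix from) the front of some alternative:
  FIRST(Y) = { '*', 'n' }
  FIRST(S) = { '*', 'n' }

Productions for A:
  A → Y X: FIRST = { '*', 'n' }
  A → e X: FIRST = { 'e' }
Productions for Y:
  Y → n X S: FIRST = { 'n' }
  Y → * X: FIRST = { '*' }
Productions for X:
  X → S n: FIRST = { '*', 'n' }
  X → ε: FIRST = { ε }
S has only one production, so no FIRST/FIRST conflict is possible there.

All alternatives of each non-terminal have pairwise disjoint FIRST sets.

Answer: No FIRST/FIRST conflicts.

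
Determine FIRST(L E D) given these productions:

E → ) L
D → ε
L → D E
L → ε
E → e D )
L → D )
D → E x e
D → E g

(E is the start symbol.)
FIRST sets of the non-terminals involved (from the grammar, by fixed-point iteration):
  FIRST(L) = { ')', 'e', ε }
  FIRST(E) = { ')', 'e' }

To compute FIRST(L E D), process the symbols left to right:
Symbol L is a non-terminal. Add FIRST(L) \ {ε} = { ')', 'e' }
L is nullable (ε ∈ FIRST(L)), continue to the next symbol.
Symbol E is a non-terminal. Add FIRST(E) \ {ε} = { ')', 'e' }
E is not nullable (ε ∉ FIRST(E)), so stop here.
FIRST(L E D) = { ')', 'e' }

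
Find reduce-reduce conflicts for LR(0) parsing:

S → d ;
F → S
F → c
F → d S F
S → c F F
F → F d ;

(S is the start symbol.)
Yes — I15: [F → F d ; .] vs [S → d ; .]

Augment with S' → S and build the canonical LR(0) collection (I0 = CLOSURE({[S' → . S]}), then GOTO on every symbol after a dot until no new states appear). It has 16 states:
  I0: { [S → . c F F], [S → . d ;], [S' → . S] }  — shift
  I1: { [S' → S .] }  — accept
  I2: { [F → . F d ;], [F → . S], [F → . c], [F → . d S F], [S → . c F F], [S → . d ;], [S → c . F F] }  — shift
  I3: { [S → d . ;] }  — shift
  I4: { [S → d ; .] }  — reduce
  I5: { [F → . F d ;], [F → . S], [F → . c], [F → . d S F], [F → F . d ;], [S → . c F F], [S → . d ;], [S → c F . F] }  — shift
  I6: { [F → S .] }  — reduce
  I7: { [F → . F d ;], [F → . S], [F → . c], [F → . d S F], [F → c .], [S → . c F F], [S → . d ;], [S → c . F F] }  — shift, reduce
  I8: { [F → d . S F], [S → . c F F], [S → . d ;], [S → d . ;] }  — shift
  I9: { [F → . F d ;], [F → . S], [F → . c], [F → . d S F], [F → d S . F], [S → . c F F], [S → . d ;] }  — shift
  I10: { [F → F . d ;], [F → d S F .] }  — shift, reduce
  I11: { [F → F d . ;] }  — shift
  I12: { [F → F d ; .] }  — reduce
  I13: { [F → F . d ;], [S → c F F .] }  — shift, reduce
  I14: { [F → F d . ;], [F → d . S F], [S → . c F F], [S → . d ;], [S → d . ;] }  — shift
  I15: { [F → F d ; .], [S → d ; .] }  — 2 reduces

I15 contains complete items [F → F d ; .], [S → d ; .] — reduce-reduce conflict.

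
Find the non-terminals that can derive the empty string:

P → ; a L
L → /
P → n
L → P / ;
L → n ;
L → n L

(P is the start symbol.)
None

There are no ε-productions, so no non-terminal can derive ε.
No non-terminals are nullable.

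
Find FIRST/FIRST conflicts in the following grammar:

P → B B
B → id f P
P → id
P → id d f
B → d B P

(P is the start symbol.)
A FIRST/FIRST conflict occurs when two productions N → α and N → β for the same non-terminal have FIRST(α) ∩ FIRST(β) ≠ ∅ (with ε ∈ FIRST of a nullable right-hand side, so two nullable alternatives also conflict).

FIRST sets of the non-terminals at (or reachable through a nullable prefix from) the front of some alternative:
  FIRST(B) = { 'd', 'id' }

Productions for P:
  P → B B: FIRST = { 'd', 'id' }
  P → id: FIRST = { 'id' }
  P → id d f: FIRST = { 'id' }
Productions for B:
  B → id f P: FIRST = { 'id' }
  B → d B P: FIRST = { 'd' }

Conflict for P: P → B B and P → id
  Overlap: { 'id' }
Conflict for P: P → B B and P → id d f
  Overlap: { 'id' }
Conflict for P: P → id and P → id d f
  Overlap: { 'id' }

Answer: Yes. P → B B / P → id on { 'id' }; P → B B / P → id d f on { 'id' }; P → id / P → id d f on { 'id' }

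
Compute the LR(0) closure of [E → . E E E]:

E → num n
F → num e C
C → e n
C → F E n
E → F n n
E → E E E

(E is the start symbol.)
{ [E → . E E E], [E → . F n n], [E → . num n], [F → . num e C] }

To compute CLOSURE, for each item [A → α.Bβ] where B is a non-terminal, add [B → .γ] for all productions B → γ; repeat for the newly added items until nothing changes.

Start with: [E → . E E E]
  [E → . E E E] has the dot before E: add [E → . num n], [E → . F n n]
  [E → . F n n] has the dot before F: add [F → . num e C]
No further items can be added.

CLOSURE = { [E → . E E E], [E → . F n n], [E → . num n], [F → . num e C] }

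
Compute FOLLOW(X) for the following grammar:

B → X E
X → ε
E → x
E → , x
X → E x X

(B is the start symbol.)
In B → X E: X is followed by E, add FIRST(E) \ {ε} = { ',', 'x' }
In X → E x X: X is at the end; this adds FOLLOW(X) to itself — nothing new

Taking the union: FOLLOW(X) = { ',', 'x' }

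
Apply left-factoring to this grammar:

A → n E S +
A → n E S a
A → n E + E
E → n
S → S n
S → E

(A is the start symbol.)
Left-factoring transforms A → αβ₁ | αβ₂ into A → αA' and A' → β₁ | β₂
(α is the longest common prefix among the alternatives). Repeat until
no nonterminal has two alternatives with a common prefix.

Round 1: A has alternatives sharing prefix 'n E'. Introduce A': A → n E A'
  Add: A' → S +
  Add: A' → S a
  Add: A' → + E

Round 2: A' has alternatives sharing prefix 'S'. Introduce A'': A' → S A''
  Add: A'' → +
  Add: A'' → a

No remaining common prefixes — done.

Resulting grammar:
A → n E A'
A' → S A''
A'' → +
A'' → a
A' → + E
E → n
S → S n
S → E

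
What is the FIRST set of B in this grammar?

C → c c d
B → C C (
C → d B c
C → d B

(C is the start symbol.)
FIRST sets of the other non-terminals involved (by the same procedure, iterated to a fixed point):
  FIRST(C) = { 'c', 'd' }

From B → C C (:
  - C is a non-terminal: add FIRST(C) \ {ε} = { 'c', 'd' }
    C is not nullable, so stop

Collecting: FIRST(B) = { 'c', 'd' }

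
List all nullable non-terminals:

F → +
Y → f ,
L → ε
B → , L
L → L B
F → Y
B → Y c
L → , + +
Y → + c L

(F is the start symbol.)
A non-terminal is nullable if it can derive ε (the empty string): either it has an ε-production, or it has a production whose right-hand side consists entirely of nullable non-terminals.

ε-productions: L → ε
So L is immediately nullable.
No further non-terminal can be added: every production for the remaining non-terminals contains a terminal or a non-nullable non-terminal.
Nullable = { 'L' }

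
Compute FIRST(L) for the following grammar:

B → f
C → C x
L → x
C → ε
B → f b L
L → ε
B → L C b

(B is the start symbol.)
To compute FIRST(L), examine every production with L on the left-hand side, reading each right-hand side left to right until a non-nullable symbol is reached.

From L → x:
  - x is a terminal: add 'x' and stop
From L → ε:
  - ε-production, so ε ∈ FIRST(L)

Collecting: FIRST(L) = { 'x', ε }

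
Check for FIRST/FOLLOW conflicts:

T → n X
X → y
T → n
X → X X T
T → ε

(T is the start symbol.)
A FIRST/FOLLOW conflict occurs when a non-terminal N has a nullable alternative N → β (β ⇒* ε) and another alternative N → α with FIRST(α) ∩ FOLLOW(N) ≠ ∅: on such a lookahead the parser cannot decide between expanding α and letting N vanish via β.

Nullable non-terminals: T.

T: nullable alternative(s) T → ε; FOLLOW(T) = { $, 'n', 'y' }
  T → n X: FIRST \ {ε} = { 'n' } — overlaps FOLLOW(T) on { 'n' }: CONFLICT
  T → n: FIRST \ {ε} = { 'n' } — overlaps FOLLOW(T) on { 'n' }: CONFLICT
  T → ε: FIRST \ {ε} = { } — this is the only nullable alternative, skip

X has no nullable alternative, so no FIRST/FOLLOW check is needed there.

So the grammar has 2 FIRST/FOLLOW conflicts (marked CONFLICT above).

Answer: Yes. T → n X with FOLLOW(T) on { 'n' }; T → n with FOLLOW(T) on { 'n' }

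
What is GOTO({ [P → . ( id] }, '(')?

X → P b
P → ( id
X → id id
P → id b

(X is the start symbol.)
GOTO(I, '(') = CLOSURE({ [A → αX.β] : [A → α.Xβ] ∈ I, X = '(' })

Items with dot before '(', with the dot advanced:
  [P → . ( id] → [P → ( . id]
Closure adds nothing (no advanced item has the dot before a non-terminal).

GOTO = { [P → ( . id] }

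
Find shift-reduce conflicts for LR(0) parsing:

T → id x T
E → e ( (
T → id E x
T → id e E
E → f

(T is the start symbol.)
Augment with T' → T and build the canonical LR(0) collection (I0 = CLOSURE({[T' → . T]}), then GOTO on every symbol after a dot until no new states appear). It has 13 states:
  I0: { [T → . id E x], [T → . id e E], [T → . id x T], [T' → . T] }  — shift
  I1: { [T' → T .] }  — accept
  I2: { [E → . e ( (], [E → . f], [T → id . E x], [T → id . e E], [T → id . x T] }  — shift
  I3: { [T → id E . x] }  — shift
  I4: { [E → . e ( (], [E → . f], [E → e . ( (], [T → id e . E] }  — shift
  I5: { [E → f .] }  — reduce
  I6: { [T → . id E x], [T → . id e E], [T → . id x T], [T → id x . T] }  — shift
  I7: { [T → id x T .] }  — reduce
  I8: { [E → e ( . (] }  — shift
  I9: { [T → id e E .] }  — reduce
  I10: { [E → e . ( (] }  — shift
  I11: { [E → e ( ( .] }  — reduce
  I12: { [T → id E x .] }  — reduce

No state contains both a complete item and a shift item.

Answer: No shift-reduce conflicts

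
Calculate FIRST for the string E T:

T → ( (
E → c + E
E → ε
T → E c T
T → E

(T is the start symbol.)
FIRST sets of the non-terminals involved (from the grammar, by fixed-point iteration):
  FIRST(E) = { 'c', ε }
  FIRST(T) = { '(', 'c', ε }

To compute FIRST(E T), process the symbols left to right:
Symbol E is a non-terminal. Add FIRST(E) \ {ε} = { 'c' }
E is nullable (ε ∈ FIRST(E)), continue to the next symbol.
Symbol T is a non-terminal. Add FIRST(T) \ {ε} = { '(', 'c' }
T is nullable (ε ∈ FIRST(T)), continue to the next symbol.
All symbols are nullable, so ε is in the result.
FIRST(E T) = { '(', 'c', ε }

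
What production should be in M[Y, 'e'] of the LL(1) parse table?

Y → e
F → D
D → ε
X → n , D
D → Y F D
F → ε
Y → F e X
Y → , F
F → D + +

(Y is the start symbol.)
Y → e, Y → F e X

To find M[Y, 'e'], we find productions for Y where 'e' is in the predict set (PREDICT(N → α) = (FIRST(α) \ {ε}) ∪ (FOLLOW(N) if α ⇒* ε)).

Relevant sets:
  FIRST(F) = { '+', ',', 'e', ε }

Y → e: PREDICT = { 'e' }
  'e' is in predict set, so this production goes in M[Y, 'e']
Y → F e X: PREDICT = { '+', ',', 'e' }
  'e' is in predict set, so this production goes in M[Y, 'e']
Y → , F: PREDICT = { ',' }

M[Y, 'e'] = Y → e, Y → F e X  (a multiply-defined cell — the grammar is not LL(1))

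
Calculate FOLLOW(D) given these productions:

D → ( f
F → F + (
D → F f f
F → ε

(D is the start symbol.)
{ $ }

D is the start symbol, so $ ∈ FOLLOW(D).
D does not occur on any right-hand side.

Taking the union: FOLLOW(D) = { $ }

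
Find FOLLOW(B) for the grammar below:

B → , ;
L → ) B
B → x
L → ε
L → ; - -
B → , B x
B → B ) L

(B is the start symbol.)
{ $, ')', 'x' }

To compute FOLLOW(B), find every occurrence of B on a right-hand side N → α B β: add FIRST(β) \ {ε}, and if β is empty or nullable also add FOLLOW(N). Iterate to a fixed point.

B is the start symbol, so $ ∈ FOLLOW(B).
In L → ) B: B is at the end, add FOLLOW(L)
In B → , B x: B is followed by x, add FIRST(x) \ {ε} = { 'x' }
In B → B ) L: B is followed by ')' L, add FIRST(')' L) \ {ε} = { ')' }

The FOLLOW sets referred to above (computed the same way, to a fixed point):
  FOLLOW(L) = { $, ')', 'x' }

Taking the union: FOLLOW(B) = { $, ')', 'x' }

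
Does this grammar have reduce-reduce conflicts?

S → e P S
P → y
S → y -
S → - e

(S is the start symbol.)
Augment with S' → S and build the canonical LR(0) collection (I0 = CLOSURE({[S' → . S]}), then GOTO on every symbol after a dot until no new states appear). It has 10 states:
  I0: { [S → . - e], [S → . e P S], [S → . y -], [S' → . S] }  — shift
  I1: { [S → - . e] }  — shift
  I2: { [S' → S .] }  — accept
  I3: { [P → . y], [S → e . P S] }  — shift
  I4: { [S → y . -] }  — shift
  I5: { [S → y - .] }  — reduce
  I6: { [S → . - e], [S → . e P S], [S → . y -], [S → e P . S] }  — shift
  I7: { [P → y .] }  — reduce
  I8: { [S → e P S .] }  — reduce
  I9: { [S → - e .] }  — reduce

No state contains more than one complete item.

Answer: No reduce-reduce conflicts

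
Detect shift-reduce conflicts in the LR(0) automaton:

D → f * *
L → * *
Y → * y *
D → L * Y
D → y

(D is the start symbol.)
No shift-reduce conflicts

A shift-reduce conflict occurs when an LR(0) state has both:
  - a complete (reduce) item [A → α .] (dot at the end), and
  - a shift item [B → β . c γ] (dot before a terminal).

Augment with D' → D and build the canonical LR(0) collection (I0 = CLOSURE({[D' → . D]}), then GOTO on every symbol after a dot until no new states appear). It has 14 states:
  I0: { [D → . L * Y], [D → . f * *], [D → . y], [D' → . D], [L → . * *] }  — shift
  I1: { [L → * . *] }  — shift
  I2: { [D' → D .] }  — accept
  I3: { [D → L . * Y] }  — shift
  I4: { [D → f . * *] }  — shift
  I5: { [D → y .] }  — reduce
  I6: { [D → f * . *] }  — shift
  I7: { [D → f * * .] }  — reduce
  I8: { [D → L * . Y], [Y → . * y *] }  — shift
  I9: { [Y → * . y *] }  — shift
  I10: { [D → L * Y .] }  — reduce
  I11: { [Y → * y . *] }  — shift
  I12: { [Y → * y * .] }  — reduce
  I13: { [L → * * .] }  — reduce

No state contains both a complete item and a shift item.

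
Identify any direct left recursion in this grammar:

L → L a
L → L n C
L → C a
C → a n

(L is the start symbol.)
Direct left recursion occurs when N → N α for some non-terminal N (the right-hand side begins with the left-hand side itself).

L → L a: LEFT RECURSIVE (starts with L)
L → L n C: LEFT RECURSIVE (starts with L)
L → C a: starts with C
C → a n: starts with a

The grammar has direct left recursion on: L.

Answer: Yes, L is left-recursive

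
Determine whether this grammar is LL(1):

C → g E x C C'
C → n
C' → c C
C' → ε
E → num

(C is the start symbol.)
No. Predict set conflict for C': { 'c' }

Relevant sets:
  FOLLOW(C') = { $, 'c' }

For C:
  PREDICT(C → g E x C C') = { 'g' }
  PREDICT(C → n) = { 'n' }
For C':
  PREDICT(C' → c C) = { 'c' }
  PREDICT(C' → ε) = { $, 'c' }
E has a single production, so nothing to check there.

Conflict found: Predict set conflict for C': { 'c' }
The grammar is NOT LL(1).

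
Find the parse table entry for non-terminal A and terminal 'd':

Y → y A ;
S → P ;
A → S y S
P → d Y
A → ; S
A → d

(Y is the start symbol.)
A → S y S, A → d

To find M[A, 'd'], we find productions for A where 'd' is in the predict set (PREDICT(N → α) = (FIRST(α) \ {ε}) ∪ (FOLLOW(N) if α ⇒* ε)).

Relevant sets:
  FIRST(S) = { 'd' }

A → S y S: PREDICT = { 'd' }
  'd' is in predict set, so this production goes in M[A, 'd']
A → ; S: PREDICT = { ';' }
A → d: PREDICT = { 'd' }
  'd' is in predict set, so this production goes in M[A, 'd']

M[A, 'd'] = A → S y S, A → d  (a multiply-defined cell — the grammar is not LL(1))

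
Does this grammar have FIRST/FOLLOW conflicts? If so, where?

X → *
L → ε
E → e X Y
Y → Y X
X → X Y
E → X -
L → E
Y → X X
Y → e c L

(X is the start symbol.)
Nullable non-terminals: L.
FIRST sets used below: FIRST(E) = { '*', 'e' }

L: nullable alternative(s) L → ε; FOLLOW(L) = { $, '*', '-', 'e' }
  L → ε: FIRST \ {ε} = { } — this is the only nullable alternative, skip
  L → E: FIRST \ {ε} = { '*', 'e' } — overlaps FOLLOW(L) on { '*', 'e' }: CONFLICT

E, X, Y have no nullable alternative, so no FIRST/FOLLOW check is needed there.

So the grammar has 1 FIRST/FOLLOW conflict (marked CONFLICT above).

Answer: Yes. L → E with FOLLOW(L) on { '*', 'e' }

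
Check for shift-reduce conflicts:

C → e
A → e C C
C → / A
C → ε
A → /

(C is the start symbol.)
A shift-reduce conflict occurs when an LR(0) state has both:
  - a complete (reduce) item [A → α .] (dot at the end), and
  - a shift item [B → β . c γ] (dot before a terminal).

Augment with C' → C and build the canonical LR(0) collection (I0 = CLOSURE({[C' → . C]}), then GOTO on every symbol after a dot until no new states appear). It has 9 states:
  I0: { [C → . / A], [C → . e], [C → .], [C' → . C] }  — shift, reduce
  I1: { [A → . /], [A → . e C C], [C → / . A] }  — shift
  I2: { [C' → C .] }  — accept
  I3: { [C → e .] }  — reduce
  I4: { [A → / .] }  — reduce
  I5: { [C → / A .] }  — reduce
  I6: { [A → e . C C], [C → . / A], [C → . e], [C → .] }  — shift, reduce
  I7: { [A → e C . C], [C → . / A], [C → . e], [C → .] }  — shift, reduce
  I8: { [A → e C C .] }  — reduce

I0 contains reduce item [C → .] and shift items [C → . / A], [C → . e] — shift-reduce conflict.
I6 contains reduce item [C → .] and shift items [C → . / A], [C → . e] — shift-reduce conflict.
I7 contains reduce item [C → .] and shift items [C → . / A], [C → . e] — shift-reduce conflict.

Answer: Yes — I0: [C → .] vs [C → . / A]; I6: [C → .] vs [C → . / A]; I7: [C → .] vs [C → . / A]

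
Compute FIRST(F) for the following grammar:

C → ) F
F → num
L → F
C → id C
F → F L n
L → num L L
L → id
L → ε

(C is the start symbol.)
{ 'num' }

To compute FIRST(F), examine every production with F on the left-hand side, reading each right-hand side left to right until a non-nullable symbol is reached.

From F → num:
  - num is a terminal: add 'num' and stop
From F → F L n:
  - F is the symbol being defined: contributes nothing new
    F is not nullable, so stop

Collecting: FIRST(F) = { 'num' }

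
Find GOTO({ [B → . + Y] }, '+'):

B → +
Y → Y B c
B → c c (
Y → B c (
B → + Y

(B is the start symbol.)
GOTO(I, '+') = CLOSURE({ [A → αX.β] : [A → α.Xβ] ∈ I, X = '+' })

Items with dot before '+', with the dot advanced:
  [B → . + Y] → [B → + . Y]
Closure of the advanced items:
  [B → + . Y] has the dot before Y: add [Y → . Y B c], [Y → . B c (]
  [Y → . B c (] has the dot before B: add [B → . +], [B → . c c (], [B → . + Y]

GOTO = { [B → + . Y], [B → . + Y], [B → . +], [B → . c c (], [Y → . B c (], [Y → . Y B c] }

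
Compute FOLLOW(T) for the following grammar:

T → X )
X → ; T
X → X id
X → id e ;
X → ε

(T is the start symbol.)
{ $, ')', 'id' }

T is the start symbol, so $ ∈ FOLLOW(T).
In X → ; T: T is at the end, add FOLLOW(X)

The FOLLOW sets referred to above (computed the same way, to a fixed point):
  FOLLOW(X) = { ')', 'id' }

Taking the union: FOLLOW(T) = { $, ')', 'id' }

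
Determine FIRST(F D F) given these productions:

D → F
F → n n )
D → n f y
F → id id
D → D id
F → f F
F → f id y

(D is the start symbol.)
{ 'f', 'id', 'n' }

FIRST sets of the non-terminals involved (from the grammar, by fixed-point iteration):
  FIRST(F) = { 'f', 'id', 'n' }

To compute FIRST(F D F), process the symbols left to right:
Symbol F is a non-terminal. Add FIRST(F) \ {ε} = { 'f', 'id', 'n' }
F is not nullable (ε ∉ FIRST(F)), so stop here.
FIRST(F D F) = { 'f', 'id', 'n' }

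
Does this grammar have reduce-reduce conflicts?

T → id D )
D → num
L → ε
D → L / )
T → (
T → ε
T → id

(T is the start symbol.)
Yes — I3: [L → .] vs [T → id .]

A reduce-reduce conflict occurs when an LR(0) state has two complete items [A → α .] and [B → β .] — both call for a reduction, and with no lookahead the parser cannot choose between them.

Augment with T' → T and build the canonical LR(0) collection (I0 = CLOSURE({[T' → . T]}), then GOTO on every symbol after a dot until no new states appear). It has 10 states:
  I0: { [T → . (], [T → . id D )], [T → . id], [T → .], [T' → . T] }  — shift, reduce
  I1: { [T → ( .] }  — reduce
  I2: { [T' → T .] }  — accept
  I3: { [D → . L / )], [D → . num], [L → .], [T → id . D )], [T → id .] }  — shift, 2 reduces
  I4: { [T → id D . )] }  — shift
  I5: { [D → L . / )] }  — shift
  I6: { [D → num .] }  — reduce
  I7: { [D → L / . )] }  — shift
  I8: { [D → L / ) .] }  — reduce
  I9: { [T → id D ) .] }  — reduce

I3 contains complete items [L → .], [T → id .] — reduce-reduce conflict.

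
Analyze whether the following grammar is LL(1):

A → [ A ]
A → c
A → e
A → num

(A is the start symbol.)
A grammar is LL(1) if for each non-terminal N with multiple productions, the predict sets of those productions are pairwise disjoint, where PREDICT(N → α) = (FIRST(α) \ {ε}) ∪ (FOLLOW(N) if α ⇒* ε).

For A:
  PREDICT(A → '[' A ']') = { '[' }
  PREDICT(A → c) = { 'c' }
  PREDICT(A → e) = { 'e' }
  PREDICT(A → num) = { 'num' }

All predict sets are disjoint. The grammar IS LL(1).

Answer: Yes, the grammar is LL(1).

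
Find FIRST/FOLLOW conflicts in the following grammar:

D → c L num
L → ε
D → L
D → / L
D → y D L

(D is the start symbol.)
No FIRST/FOLLOW conflicts.

Nullable non-terminals: D, L.
FIRST sets used below: FIRST(L) = { ε }

D: nullable alternative(s) D → L; FOLLOW(D) = { $ }
  D → c L num: FIRST \ {ε} = { 'c' } — disjoint from FOLLOW(D)
  D → L: FIRST \ {ε} = { } — this is the only nullable alternative, skip
  D → / L: FIRST \ {ε} = { '/' } — disjoint from FOLLOW(D)
  D → y D L: FIRST \ {ε} = { 'y' } — disjoint from FOLLOW(D)
L has a nullable alternative but only one production, so nothing to check.

No FIRST/FOLLOW conflicts found.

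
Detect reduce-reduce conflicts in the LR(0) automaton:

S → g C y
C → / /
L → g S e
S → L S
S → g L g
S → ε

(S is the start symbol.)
Yes — I10: [S → .] vs [S → g L g .]

A reduce-reduce conflict occurs when an LR(0) state has two complete items [A → α .] and [B → β .] — both call for a reduction, and with no lookahead the parser cannot choose between them.

Augment with S' → S and build the canonical LR(0) collection (I0 = CLOSURE({[S' → . S]}), then GOTO on every symbol after a dot until no new states appear). It has 13 states:
  I0: { [L → . g S e], [S → . L S], [S → . g C y], [S → . g L g], [S → .], [S' → . S] }  — shift, reduce
  I1: { [L → . g S e], [S → . L S], [S → . g C y], [S → . g L g], [S → .], [S → L . S] }  — shift, reduce
  I2: { [S' → S .] }  — accept
  I3: { [C → . / /], [L → . g S e], [L → g . S e], [S → . L S], [S → . g C y], [S → . g L g], [S → .], [S → g . C y], [S → g . L g] }  — shift, reduce
  I4: { [C → / . /] }  — shift
  I5: { [S → g C . y] }  — shift
  I6: { [L → . g S e], [S → . L S], [S → . g C y], [S → . g L g], [S → .], [S → L . S], [S → g L . g] }  — shift, reduce
  I7: { [L → g S . e] }  — shift
  I8: { [L → g S e .] }  — reduce
  I9: { [S → L S .] }  — reduce
  I10: { [C → . / /], [L → . g S e], [L → g . S e], [S → . L S], [S → . g C y], [S → . g L g], [S → .], [S → g . C y], [S → g . L g], [S → g L g .] }  — shift, 2 reduces
  I11: { [S → g C y .] }  — reduce
  I12: { [C → / / .] }  — reduce

I10 contains complete items [S → .], [S → g L g .] — reduce-reduce conflict.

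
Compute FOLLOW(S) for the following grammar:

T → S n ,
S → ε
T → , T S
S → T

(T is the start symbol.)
{ $, ',', 'n' }

To compute FOLLOW(S), find every occurrence of S on a right-hand side N → α S β: add FIRST(β) \ {ε}, and if β is empty or nullable also add FOLLOW(N). Iterate to a fixed point.

In T → S n ,: S is followed by n ',', add FIRST(n ',') \ {ε} = { 'n' }
In T → , T S: S is at the end, add FOLLOW(T)

The FOLLOW sets referred to above (computed the same way, to a fixed point):
  FOLLOW(T) = { $, ',', 'n' }

Taking the union: FOLLOW(S) = { $, ',', 'n' }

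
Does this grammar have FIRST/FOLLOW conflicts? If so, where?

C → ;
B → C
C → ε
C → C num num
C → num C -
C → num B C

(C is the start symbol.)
Yes. C → ';' with FOLLOW(C) on { ';' }; C → C num num with FOLLOW(C) on { ';', 'num' }; C → num C '-' with FOLLOW(C) on { 'num' }; C → num B C with FOLLOW(C) on { 'num' }

A FIRST/FOLLOW conflict occurs when a non-terminal N has a nullable alternative N → β (β ⇒* ε) and another alternative N → α with FIRST(α) ∩ FOLLOW(N) ≠ ∅: on such a lookahead the parser cannot decide between expanding α and letting N vanish via β.

Nullable non-terminals: B, C.
FIRST sets used below: FIRST(C) = { ';', 'num', ε }
B has a nullable alternative but only one production, so nothing to check.

C: nullable alternative(s) C → ε; FOLLOW(C) = { $, '-', ';', 'num' }
  C → ;: FIRST \ {ε} = { ';' } — overlaps FOLLOW(C) on { ';' }: CONFLICT
  C → ε: FIRST \ {ε} = { } — this is the only nullable alternative, skip
  C → C num num: FIRST \ {ε} = { ';', 'num' } — overlaps FOLLOW(C) on { ';', 'num' }: CONFLICT
  C → num C -: FIRST \ {ε} = { 'num' } — overlaps FOLLOW(C) on { 'num' }: CONFLICT
  C → num B C: FIRST \ {ε} = { 'num' } — overlaps FOLLOW(C) on { 'num' }: CONFLICT

So the grammar has 4 FIRST/FOLLOW conflicts (marked CONFLICT above).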